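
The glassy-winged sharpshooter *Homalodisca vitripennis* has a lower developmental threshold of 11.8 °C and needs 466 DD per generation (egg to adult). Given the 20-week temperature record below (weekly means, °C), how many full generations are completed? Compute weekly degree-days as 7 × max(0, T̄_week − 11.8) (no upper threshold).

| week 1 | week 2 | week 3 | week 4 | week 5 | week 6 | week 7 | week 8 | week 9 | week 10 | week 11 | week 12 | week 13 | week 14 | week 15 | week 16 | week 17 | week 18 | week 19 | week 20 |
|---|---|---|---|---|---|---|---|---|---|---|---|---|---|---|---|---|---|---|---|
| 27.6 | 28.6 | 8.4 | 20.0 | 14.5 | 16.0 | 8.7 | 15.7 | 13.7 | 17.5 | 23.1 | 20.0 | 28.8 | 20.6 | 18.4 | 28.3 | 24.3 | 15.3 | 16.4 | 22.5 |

2 generations

Weekly DD (7 × max(0, T̄ − 11.8)): 110.6, 117.6, 0.0, 57.4, 18.9, 29.4, 0.0, 27.3, 13.3, 39.9, 79.1, 57.4, 119.0, 61.6, 46.2, 115.5, 87.5, 24.5, 32.2, 74.9.
Season total = 1112.3 DD.
Complete generations = ⌊1112.3 / 466⌋ = 2.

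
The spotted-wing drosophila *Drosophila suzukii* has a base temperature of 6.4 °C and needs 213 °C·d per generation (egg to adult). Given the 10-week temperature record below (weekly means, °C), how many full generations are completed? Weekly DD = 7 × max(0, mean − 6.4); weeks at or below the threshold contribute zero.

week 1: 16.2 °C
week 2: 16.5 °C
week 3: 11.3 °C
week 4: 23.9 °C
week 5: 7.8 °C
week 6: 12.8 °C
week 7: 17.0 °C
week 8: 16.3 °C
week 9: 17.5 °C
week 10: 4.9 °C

2 generations

Weekly DD (7 × max(0, T̄ − 6.4)): 68.6, 70.7, 34.3, 122.5, 9.8, 44.8, 74.2, 69.3, 77.7, 0.0.
Season total = 571.9 DD.
Complete generations = ⌊571.9 / 213⌋ = 2.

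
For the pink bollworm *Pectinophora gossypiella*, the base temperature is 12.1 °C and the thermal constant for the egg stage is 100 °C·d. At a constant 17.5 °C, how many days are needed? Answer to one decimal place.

Daily accumulation = 17.5 − 12.1 = 5.4 DD/day.
Duration = 100 / 5.4 = 18.519 ≈ 18.5 days.

18.5 days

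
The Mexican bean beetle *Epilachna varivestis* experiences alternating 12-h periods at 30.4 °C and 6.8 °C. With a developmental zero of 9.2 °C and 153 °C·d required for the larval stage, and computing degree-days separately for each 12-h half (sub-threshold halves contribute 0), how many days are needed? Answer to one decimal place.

Day half: max(0, 30.4 − 9.2) × 0.5 = 21.2 × 0.5 = 10.60 DD.
Night half: max(0, 6.8 − 9.2) × 0.5 = 0.0 × 0.5 = 0.00 DD.
Per 24 h: 10.60 DD/day.
Duration = 153 / 10.60 = 14.434 ≈ 14.4 days.

14.4 days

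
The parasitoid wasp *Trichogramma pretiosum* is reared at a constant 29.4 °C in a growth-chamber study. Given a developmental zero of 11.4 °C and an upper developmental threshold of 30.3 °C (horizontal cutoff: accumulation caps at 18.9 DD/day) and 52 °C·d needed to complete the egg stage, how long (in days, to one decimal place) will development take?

2.9 days

Daily accumulation = 29.4 − 11.4 = 18.0 DD/day.
Duration = 52 / 18.0 = 2.889 ≈ 2.9 days.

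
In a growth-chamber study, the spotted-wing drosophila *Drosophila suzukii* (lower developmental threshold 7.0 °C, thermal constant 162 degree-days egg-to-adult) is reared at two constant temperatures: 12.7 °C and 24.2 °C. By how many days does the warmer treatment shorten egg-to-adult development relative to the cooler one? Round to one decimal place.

19.0 days

At 12.7 °C: 162 / (12.7 − 7.0) = 162 / 5.7 = 28.421 d.
At 24.2 °C: 162 / (24.2 − 7.0) = 162 / 17.2 = 9.419 d.
Difference = |28.421 − 9.419| = 19.002 ≈ 19.0 days.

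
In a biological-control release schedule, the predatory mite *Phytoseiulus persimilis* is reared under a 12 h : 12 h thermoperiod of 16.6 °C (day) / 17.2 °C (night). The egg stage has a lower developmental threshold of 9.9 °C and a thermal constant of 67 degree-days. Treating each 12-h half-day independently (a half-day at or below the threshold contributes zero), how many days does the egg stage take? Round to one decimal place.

Day half: max(0, 16.6 − 9.9) × 0.5 = 6.7 × 0.5 = 3.35 DD.
Night half: max(0, 17.2 − 9.9) × 0.5 = 7.3 × 0.5 = 3.65 DD.
Per 24 h: 7.00 DD/day.
Duration = 67 / 7.00 = 9.571 ≈ 9.6 days.

9.6 days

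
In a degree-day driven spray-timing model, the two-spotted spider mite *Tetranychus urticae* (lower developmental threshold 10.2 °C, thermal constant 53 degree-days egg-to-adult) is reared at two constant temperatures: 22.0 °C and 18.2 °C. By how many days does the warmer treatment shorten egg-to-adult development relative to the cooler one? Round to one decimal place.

2.1 days

At 22.0 °C: 53 / (22.0 − 10.2) = 53 / 11.8 = 4.492 d.
At 18.2 °C: 53 / (18.2 − 10.2) = 53 / 8.0 = 6.625 d.
Difference = |4.492 − 6.625| = 2.133 ≈ 2.1 days.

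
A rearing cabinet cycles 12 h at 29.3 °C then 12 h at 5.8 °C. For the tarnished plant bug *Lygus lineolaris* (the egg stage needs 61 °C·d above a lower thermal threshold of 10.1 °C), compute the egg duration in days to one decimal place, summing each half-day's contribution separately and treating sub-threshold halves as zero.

Day half: max(0, 29.3 − 10.1) × 0.5 = 19.2 × 0.5 = 9.60 DD.
Night half: max(0, 5.8 − 10.1) × 0.5 = 0.0 × 0.5 = 0.00 DD.
Per 24 h: 9.60 DD/day.
Duration = 61 / 9.60 = 6.354 ≈ 6.4 days.

6.4 days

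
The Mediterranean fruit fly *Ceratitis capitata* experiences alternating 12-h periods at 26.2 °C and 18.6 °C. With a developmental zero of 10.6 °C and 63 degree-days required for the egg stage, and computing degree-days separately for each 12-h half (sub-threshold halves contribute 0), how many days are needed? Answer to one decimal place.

5.3 days

Day half: max(0, 26.2 − 10.6) × 0.5 = 15.6 × 0.5 = 7.80 DD.
Night half: max(0, 18.6 − 10.6) × 0.5 = 8.0 × 0.5 = 4.00 DD.
Per 24 h: 11.80 DD/day.
Duration = 63 / 11.80 = 5.339 ≈ 5.3 days.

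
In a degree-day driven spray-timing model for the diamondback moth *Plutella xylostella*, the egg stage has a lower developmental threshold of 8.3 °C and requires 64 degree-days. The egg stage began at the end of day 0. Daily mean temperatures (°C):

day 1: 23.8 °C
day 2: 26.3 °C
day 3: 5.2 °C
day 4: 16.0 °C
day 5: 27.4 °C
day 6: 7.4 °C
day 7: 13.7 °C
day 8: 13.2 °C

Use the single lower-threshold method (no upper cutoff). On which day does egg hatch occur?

day 7

Daily DD above 8.3 °C: 15.5, 18.0, 0.0, 7.7, 19.1, 0.0, 5.4, 4.9.
Cumulative: 15.5, 33.5, 33.5, 41.2, 60.3, 60.3, 65.7, 70.6.
The total first reaches 64 DD on day 7.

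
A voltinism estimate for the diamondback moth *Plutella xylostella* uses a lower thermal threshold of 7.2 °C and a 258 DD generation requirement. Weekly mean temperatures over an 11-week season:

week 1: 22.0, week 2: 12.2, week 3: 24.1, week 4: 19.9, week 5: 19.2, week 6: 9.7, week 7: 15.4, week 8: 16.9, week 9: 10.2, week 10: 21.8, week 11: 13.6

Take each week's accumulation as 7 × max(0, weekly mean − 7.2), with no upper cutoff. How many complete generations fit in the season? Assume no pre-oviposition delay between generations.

Weekly DD (7 × max(0, T̄ − 7.2)): 103.6, 35.0, 118.3, 88.9, 84.0, 17.5, 57.4, 67.9, 21.0, 102.2, 44.8.
Season total = 740.6 DD.
Complete generations = ⌊740.6 / 258⌋ = 2.

2 generations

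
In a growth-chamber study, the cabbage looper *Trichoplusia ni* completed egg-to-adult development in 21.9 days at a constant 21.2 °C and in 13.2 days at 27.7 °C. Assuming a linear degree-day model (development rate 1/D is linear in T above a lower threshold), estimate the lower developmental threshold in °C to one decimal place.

11.3 °C

Equal thermal constants: D₁(T₁ − T_b) = D₂(T₂ − T_b).
21.9·(21.2 − T_b) = 13.2·(27.7 − T_b)
T_b = (21.9·21.2 − 13.2·27.7) / (21.9 − 13.2) = 98.64 / 8.7 = 11.338 °C ≈ 11.3 °C.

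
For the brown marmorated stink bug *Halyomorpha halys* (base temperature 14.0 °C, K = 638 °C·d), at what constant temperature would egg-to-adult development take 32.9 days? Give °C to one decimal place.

Required daily accumulation = 638 / 32.9 = 19.392 DD/day.
T = T_base + 19.392 = 14.0 + 19.392 = 33.392 ≈ 33.4 °C.

33.4 °C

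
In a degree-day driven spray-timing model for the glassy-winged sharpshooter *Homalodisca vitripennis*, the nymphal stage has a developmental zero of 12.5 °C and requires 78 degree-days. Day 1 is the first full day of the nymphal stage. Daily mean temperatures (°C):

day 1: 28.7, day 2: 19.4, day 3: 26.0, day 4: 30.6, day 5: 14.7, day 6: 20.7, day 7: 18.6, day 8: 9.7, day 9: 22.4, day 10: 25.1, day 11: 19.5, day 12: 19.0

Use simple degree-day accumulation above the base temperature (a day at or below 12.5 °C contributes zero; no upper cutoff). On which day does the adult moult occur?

day 9

Daily DD above 12.5 °C: 16.2, 6.9, 13.5, 18.1, 2.2, 8.2, 6.1, 0.0, 9.9, 12.6, 7.0, 6.5.
Cumulative: 16.2, 23.1, 36.6, 54.7, 56.9, 65.1, 71.2, 71.2, 81.1, 93.7, 100.7, 107.2.
The total first reaches 78 DD on day 9.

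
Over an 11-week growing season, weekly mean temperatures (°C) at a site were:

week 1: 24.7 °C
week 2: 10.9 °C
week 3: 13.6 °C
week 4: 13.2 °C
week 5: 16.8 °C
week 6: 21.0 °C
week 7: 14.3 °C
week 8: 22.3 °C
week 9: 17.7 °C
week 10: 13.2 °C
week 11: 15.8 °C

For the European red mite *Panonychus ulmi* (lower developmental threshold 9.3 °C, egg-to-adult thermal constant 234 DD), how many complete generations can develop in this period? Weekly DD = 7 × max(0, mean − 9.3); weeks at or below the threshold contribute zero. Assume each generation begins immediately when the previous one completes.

Weekly DD (7 × max(0, T̄ − 9.3)): 107.8, 11.2, 30.1, 27.3, 52.5, 81.9, 35.0, 91.0, 58.8, 27.3, 45.5.
Season total = 568.4 DD.
Complete generations = ⌊568.4 / 234⌋ = 2.

2 generations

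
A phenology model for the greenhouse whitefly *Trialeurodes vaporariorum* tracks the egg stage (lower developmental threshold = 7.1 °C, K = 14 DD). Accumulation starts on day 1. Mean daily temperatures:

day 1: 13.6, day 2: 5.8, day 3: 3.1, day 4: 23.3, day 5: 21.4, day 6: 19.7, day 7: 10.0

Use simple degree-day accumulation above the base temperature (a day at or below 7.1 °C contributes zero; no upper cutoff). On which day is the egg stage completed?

Daily DD above 7.1 °C: 6.5, 0.0, 0.0, 16.2, 14.3, 12.6, 2.9.
Cumulative: 6.5, 6.5, 6.5, 22.7, 37.0, 49.6, 52.5.
The total first reaches 14 DD on day 4.

day 4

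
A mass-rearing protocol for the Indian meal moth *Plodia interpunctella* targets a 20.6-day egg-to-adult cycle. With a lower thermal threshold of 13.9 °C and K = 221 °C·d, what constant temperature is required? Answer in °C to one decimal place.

24.6 °C

Required daily accumulation = 221 / 20.6 = 10.728 DD/day.
T = T_base + 10.728 = 13.9 + 10.728 = 24.628 ≈ 24.6 °C.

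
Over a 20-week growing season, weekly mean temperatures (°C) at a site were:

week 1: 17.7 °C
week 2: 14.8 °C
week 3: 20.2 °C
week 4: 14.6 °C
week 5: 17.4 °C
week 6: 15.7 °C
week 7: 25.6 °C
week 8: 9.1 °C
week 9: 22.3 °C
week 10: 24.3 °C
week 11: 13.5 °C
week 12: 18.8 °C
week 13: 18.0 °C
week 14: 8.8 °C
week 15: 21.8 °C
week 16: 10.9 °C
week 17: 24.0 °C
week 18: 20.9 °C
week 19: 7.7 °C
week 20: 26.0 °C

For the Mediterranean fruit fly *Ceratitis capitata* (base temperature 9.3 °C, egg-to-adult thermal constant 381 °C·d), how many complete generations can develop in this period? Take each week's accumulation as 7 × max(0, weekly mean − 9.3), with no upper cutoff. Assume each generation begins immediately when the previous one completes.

Weekly DD (7 × max(0, T̄ − 9.3)): 58.8, 38.5, 76.3, 37.1, 56.7, 44.8, 114.1, 0.0, 91.0, 105.0, 29.4, 66.5, 60.9, 0.0, 87.5, 11.2, 102.9, 81.2, 0.0, 116.9.
Season total = 1178.8 DD.
Complete generations = ⌊1178.8 / 381⌋ = 3.

3 generations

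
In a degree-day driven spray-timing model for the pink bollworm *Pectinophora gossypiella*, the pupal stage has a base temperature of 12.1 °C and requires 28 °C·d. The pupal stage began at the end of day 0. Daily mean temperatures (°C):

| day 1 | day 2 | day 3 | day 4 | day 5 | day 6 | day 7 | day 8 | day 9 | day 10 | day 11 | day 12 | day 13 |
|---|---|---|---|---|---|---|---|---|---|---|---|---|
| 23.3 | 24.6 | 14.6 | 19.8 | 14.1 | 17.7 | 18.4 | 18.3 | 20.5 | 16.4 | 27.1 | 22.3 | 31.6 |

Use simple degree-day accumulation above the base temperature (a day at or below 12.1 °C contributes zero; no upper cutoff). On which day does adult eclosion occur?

day 4

Daily DD above 12.1 °C: 11.2, 12.5, 2.5, 7.7, 2.0, 5.6, 6.3, 6.2, 8.4, 4.3, 15.0, 10.2, 19.5.
Cumulative: 11.2, 23.7, 26.2, 33.9, 35.9, 41.5, 47.8, 54.0, 62.4, 66.7, 81.7, 91.9, 111.4.
The total first reaches 28 DD on day 4.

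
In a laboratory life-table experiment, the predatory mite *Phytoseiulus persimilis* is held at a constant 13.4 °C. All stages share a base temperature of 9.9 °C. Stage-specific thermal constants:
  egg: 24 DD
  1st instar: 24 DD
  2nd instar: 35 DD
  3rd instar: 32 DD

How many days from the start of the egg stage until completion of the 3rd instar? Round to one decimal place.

32.9 days

Daily accumulation at 13.4 °C = 13.4 − 9.9 = 3.5 DD/day.
Total K = 24 + 24 + 35 + 32 = 115 DD.
Total duration = 115 / 3.5 = 32.857 ≈ 32.9 days.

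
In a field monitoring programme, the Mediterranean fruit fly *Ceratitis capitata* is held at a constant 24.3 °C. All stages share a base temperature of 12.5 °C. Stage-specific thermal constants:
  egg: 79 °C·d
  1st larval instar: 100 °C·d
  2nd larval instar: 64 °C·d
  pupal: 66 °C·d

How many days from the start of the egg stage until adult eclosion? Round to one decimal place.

26.2 days

Daily accumulation at 24.3 °C = 24.3 − 12.5 = 11.8 DD/day.
Total K = 79 + 100 + 64 + 66 = 309 DD.
Total duration = 309 / 11.8 = 26.186 ≈ 26.2 days.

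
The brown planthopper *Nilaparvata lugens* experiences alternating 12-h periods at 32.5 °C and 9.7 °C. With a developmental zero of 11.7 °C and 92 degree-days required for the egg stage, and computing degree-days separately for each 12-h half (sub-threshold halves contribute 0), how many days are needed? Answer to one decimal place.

Day half: max(0, 32.5 − 11.7) × 0.5 = 20.8 × 0.5 = 10.40 DD.
Night half: max(0, 9.7 − 11.7) × 0.5 = 0.0 × 0.5 = 0.00 DD.
Per 24 h: 10.40 DD/day.
Duration = 92 / 10.40 = 8.846 ≈ 8.8 days.

8.8 days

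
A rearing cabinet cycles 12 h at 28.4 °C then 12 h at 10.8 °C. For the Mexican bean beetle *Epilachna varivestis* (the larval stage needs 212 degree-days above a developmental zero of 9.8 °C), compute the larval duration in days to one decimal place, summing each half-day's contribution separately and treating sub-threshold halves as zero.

21.6 days

Day half: max(0, 28.4 − 9.8) × 0.5 = 18.6 × 0.5 = 9.30 DD.
Night half: max(0, 10.8 − 9.8) × 0.5 = 1.0 × 0.5 = 0.50 DD.
Per 24 h: 9.80 DD/day.
Duration = 212 / 9.80 = 21.633 ≈ 21.6 days.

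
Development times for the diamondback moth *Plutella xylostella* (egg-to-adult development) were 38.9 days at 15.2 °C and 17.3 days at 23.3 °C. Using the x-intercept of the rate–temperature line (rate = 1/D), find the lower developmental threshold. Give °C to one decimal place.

8.7 °C

Linear rate model ⇒ the product D·(T − T_b) is constant across temperatures.
38.9·(15.2 − T_b) = 17.3·(23.3 − T_b)
T_b = (38.9·15.2 − 17.3·23.3) / (38.9 − 17.3) = 188.19 / 21.6 = 8.712 °C ≈ 8.7 °C.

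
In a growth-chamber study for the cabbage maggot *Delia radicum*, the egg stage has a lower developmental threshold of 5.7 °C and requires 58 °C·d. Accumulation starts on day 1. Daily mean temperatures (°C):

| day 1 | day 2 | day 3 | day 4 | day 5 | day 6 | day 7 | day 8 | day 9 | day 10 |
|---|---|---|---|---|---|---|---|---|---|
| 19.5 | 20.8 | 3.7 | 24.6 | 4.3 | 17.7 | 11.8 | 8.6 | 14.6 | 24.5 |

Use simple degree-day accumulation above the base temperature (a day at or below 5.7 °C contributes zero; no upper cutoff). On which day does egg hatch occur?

day 6

Daily DD above 5.7 °C: 13.8, 15.1, 0.0, 18.9, 0.0, 12.0, 6.1, 2.9, 8.9, 18.8.
Cumulative: 13.8, 28.9, 28.9, 47.8, 47.8, 59.8, 65.9, 68.8, 77.7, 96.5.
The total first reaches 58 DD on day 6.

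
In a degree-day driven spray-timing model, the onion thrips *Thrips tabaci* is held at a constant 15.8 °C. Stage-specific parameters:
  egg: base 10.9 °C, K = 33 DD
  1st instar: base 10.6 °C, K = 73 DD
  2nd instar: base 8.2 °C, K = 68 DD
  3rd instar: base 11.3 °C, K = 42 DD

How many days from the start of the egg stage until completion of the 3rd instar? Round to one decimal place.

egg: 33 / (15.8 − 10.9) = 33 / 4.9 = 6.735 d.
1st instar: 73 / (15.8 − 10.6) = 73 / 5.2 = 14.038 d.
2nd instar: 68 / (15.8 − 8.2) = 68 / 7.6 = 8.947 d.
3rd instar: 42 / (15.8 − 11.3) = 42 / 4.5 = 9.333 d.
Sum = 39.054 ≈ 39.1 days.

39.1 days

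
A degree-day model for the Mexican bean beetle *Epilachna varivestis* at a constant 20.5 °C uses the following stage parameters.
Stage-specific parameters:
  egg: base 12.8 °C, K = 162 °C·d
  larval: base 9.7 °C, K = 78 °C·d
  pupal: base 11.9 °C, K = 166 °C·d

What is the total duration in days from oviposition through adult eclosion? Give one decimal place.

47.6 days

egg: 162 / (20.5 − 12.8) = 162 / 7.7 = 21.039 d.
larval: 78 / (20.5 − 9.7) = 78 / 10.8 = 7.222 d.
pupal: 166 / (20.5 − 11.9) = 166 / 8.6 = 19.302 d.
Sum = 47.564 ≈ 47.6 days.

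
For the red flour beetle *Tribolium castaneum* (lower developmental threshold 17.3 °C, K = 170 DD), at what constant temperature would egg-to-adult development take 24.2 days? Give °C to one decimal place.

Required daily accumulation = 170 / 24.2 = 7.025 DD/day.
T = T_base + 7.025 = 17.3 + 7.025 = 24.325 ≈ 24.3 °C.

24.3 °C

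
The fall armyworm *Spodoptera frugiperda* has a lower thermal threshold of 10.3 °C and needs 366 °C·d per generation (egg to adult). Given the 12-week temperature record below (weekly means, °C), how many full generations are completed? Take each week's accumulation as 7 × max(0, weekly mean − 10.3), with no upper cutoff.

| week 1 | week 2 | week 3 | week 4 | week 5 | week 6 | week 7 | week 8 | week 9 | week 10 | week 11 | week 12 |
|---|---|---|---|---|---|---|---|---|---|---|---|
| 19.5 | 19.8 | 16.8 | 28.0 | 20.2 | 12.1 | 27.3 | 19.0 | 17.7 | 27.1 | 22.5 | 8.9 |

2 generations

Weekly DD (7 × max(0, T̄ − 10.3)): 64.4, 66.5, 45.5, 123.9, 69.3, 12.6, 119.0, 60.9, 51.8, 117.6, 85.4, 0.0.
Season total = 816.9 DD.
Complete generations = ⌊816.9 / 366⌋ = 2.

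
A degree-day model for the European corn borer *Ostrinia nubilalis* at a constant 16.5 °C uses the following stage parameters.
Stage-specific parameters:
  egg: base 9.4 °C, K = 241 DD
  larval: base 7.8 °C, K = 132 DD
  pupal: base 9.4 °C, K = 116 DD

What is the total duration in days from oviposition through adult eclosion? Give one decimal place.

65.5 days

egg: 241 / (16.5 − 9.4) = 241 / 7.1 = 33.944 d.
larval: 132 / (16.5 − 7.8) = 132 / 8.7 = 15.172 d.
pupal: 116 / (16.5 − 9.4) = 116 / 7.1 = 16.338 d.
Sum = 65.454 ≈ 65.5 days.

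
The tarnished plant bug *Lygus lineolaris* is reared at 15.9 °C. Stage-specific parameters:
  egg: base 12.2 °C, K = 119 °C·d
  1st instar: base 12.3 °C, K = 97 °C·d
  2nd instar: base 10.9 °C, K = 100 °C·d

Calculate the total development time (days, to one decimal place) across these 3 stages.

egg: 119 / (15.9 − 12.2) = 119 / 3.7 = 32.162 d.
1st instar: 97 / (15.9 − 12.3) = 97 / 3.6 = 26.944 d.
2nd instar: 100 / (15.9 − 10.9) = 100 / 5.0 = 20.000 d.
Sum = 79.107 ≈ 79.1 days.

79.1 days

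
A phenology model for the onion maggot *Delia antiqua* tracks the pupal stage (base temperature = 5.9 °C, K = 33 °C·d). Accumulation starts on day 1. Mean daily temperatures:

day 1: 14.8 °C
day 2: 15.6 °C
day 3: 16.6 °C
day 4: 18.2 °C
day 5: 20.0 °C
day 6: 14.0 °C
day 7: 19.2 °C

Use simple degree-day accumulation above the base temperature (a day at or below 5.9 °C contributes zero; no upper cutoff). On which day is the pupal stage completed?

day 4

Daily DD above 5.9 °C: 8.9, 9.7, 10.7, 12.3, 14.1, 8.1, 13.3.
Cumulative: 8.9, 18.6, 29.3, 41.6, 55.7, 63.8, 77.1.
The total first reaches 33 DD on day 4.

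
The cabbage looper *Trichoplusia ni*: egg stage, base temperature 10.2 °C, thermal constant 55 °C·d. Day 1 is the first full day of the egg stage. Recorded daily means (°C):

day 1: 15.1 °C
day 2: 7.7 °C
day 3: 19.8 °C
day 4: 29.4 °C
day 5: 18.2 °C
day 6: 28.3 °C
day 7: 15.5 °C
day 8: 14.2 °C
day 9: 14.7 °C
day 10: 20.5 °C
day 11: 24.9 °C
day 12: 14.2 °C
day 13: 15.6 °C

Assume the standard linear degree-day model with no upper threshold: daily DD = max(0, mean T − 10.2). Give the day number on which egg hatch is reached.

Daily DD above 10.2 °C: 4.9, 0.0, 9.6, 19.2, 8.0, 18.1, 5.3, 4.0, 4.5, 10.3, 14.7, 4.0, 5.4.
Cumulative: 4.9, 4.9, 14.5, 33.7, 41.7, 59.8, 65.1, 69.1, 73.6, 83.9, 98.6, 102.6, 108.0.
The total first reaches 55 DD on day 6.

day 6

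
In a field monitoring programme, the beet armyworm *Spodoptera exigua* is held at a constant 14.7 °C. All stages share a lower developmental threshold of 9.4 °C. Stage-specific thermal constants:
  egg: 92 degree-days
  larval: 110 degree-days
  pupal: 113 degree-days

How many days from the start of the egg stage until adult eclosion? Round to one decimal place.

59.4 days

Daily accumulation at 14.7 °C = 14.7 − 9.4 = 5.3 DD/day.
Total K = 92 + 110 + 113 = 315 DD.
Total duration = 315 / 5.3 = 59.434 ≈ 59.4 days.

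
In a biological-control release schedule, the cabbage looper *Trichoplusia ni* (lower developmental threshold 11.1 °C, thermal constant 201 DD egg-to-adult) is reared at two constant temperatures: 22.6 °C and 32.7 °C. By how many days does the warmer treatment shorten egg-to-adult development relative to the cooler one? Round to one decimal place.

At 22.6 °C: 201 / (22.6 − 11.1) = 201 / 11.5 = 17.478 d.
At 32.7 °C: 201 / (32.7 − 11.1) = 201 / 21.6 = 9.306 d.
Difference = |17.478 − 9.306| = 8.173 ≈ 8.2 days.

8.2 days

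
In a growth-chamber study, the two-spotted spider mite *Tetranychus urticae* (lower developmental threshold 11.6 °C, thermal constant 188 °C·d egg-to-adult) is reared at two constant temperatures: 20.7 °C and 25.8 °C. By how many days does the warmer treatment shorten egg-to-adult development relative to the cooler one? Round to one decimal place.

7.4 days

At 20.7 °C: 188 / (20.7 − 11.6) = 188 / 9.1 = 20.659 d.
At 25.8 °C: 188 / (25.8 − 11.6) = 188 / 14.2 = 13.239 d.
Difference = |20.659 − 13.239| = 7.420 ≈ 7.4 days.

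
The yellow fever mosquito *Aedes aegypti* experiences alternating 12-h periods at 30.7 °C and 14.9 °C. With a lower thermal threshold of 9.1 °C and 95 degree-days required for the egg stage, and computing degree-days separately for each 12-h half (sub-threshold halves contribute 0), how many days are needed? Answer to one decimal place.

6.9 days

Day half: max(0, 30.7 − 9.1) × 0.5 = 21.6 × 0.5 = 10.80 DD.
Night half: max(0, 14.9 − 9.1) × 0.5 = 5.8 × 0.5 = 2.90 DD.
Per 24 h: 13.70 DD/day.
Duration = 95 / 13.70 = 6.934 ≈ 6.9 days.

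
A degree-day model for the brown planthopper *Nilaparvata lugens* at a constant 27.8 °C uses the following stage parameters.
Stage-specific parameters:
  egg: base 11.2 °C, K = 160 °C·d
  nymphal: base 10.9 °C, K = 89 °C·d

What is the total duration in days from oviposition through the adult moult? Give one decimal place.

egg: 160 / (27.8 − 11.2) = 160 / 16.6 = 9.639 d.
nymphal: 89 / (27.8 − 10.9) = 89 / 16.9 = 5.266 d.
Sum = 14.905 ≈ 14.9 days.

14.9 days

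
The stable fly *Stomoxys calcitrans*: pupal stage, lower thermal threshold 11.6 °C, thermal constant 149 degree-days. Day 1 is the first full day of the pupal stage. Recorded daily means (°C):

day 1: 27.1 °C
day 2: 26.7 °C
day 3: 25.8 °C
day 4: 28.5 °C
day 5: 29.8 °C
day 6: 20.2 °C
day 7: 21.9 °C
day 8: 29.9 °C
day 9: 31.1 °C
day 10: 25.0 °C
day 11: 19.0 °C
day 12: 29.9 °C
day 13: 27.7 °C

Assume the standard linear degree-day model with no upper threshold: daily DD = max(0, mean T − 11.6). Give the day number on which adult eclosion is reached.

day 10

Daily DD above 11.6 °C: 15.5, 15.1, 14.2, 16.9, 18.2, 8.6, 10.3, 18.3, 19.5, 13.4, 7.4, 18.3, 16.1.
Cumulative: 15.5, 30.6, 44.8, 61.7, 79.9, 88.5, 98.8, 117.1, 136.6, 150.0, 157.4, 175.7, 191.8.
The total first reaches 149 DD on day 10.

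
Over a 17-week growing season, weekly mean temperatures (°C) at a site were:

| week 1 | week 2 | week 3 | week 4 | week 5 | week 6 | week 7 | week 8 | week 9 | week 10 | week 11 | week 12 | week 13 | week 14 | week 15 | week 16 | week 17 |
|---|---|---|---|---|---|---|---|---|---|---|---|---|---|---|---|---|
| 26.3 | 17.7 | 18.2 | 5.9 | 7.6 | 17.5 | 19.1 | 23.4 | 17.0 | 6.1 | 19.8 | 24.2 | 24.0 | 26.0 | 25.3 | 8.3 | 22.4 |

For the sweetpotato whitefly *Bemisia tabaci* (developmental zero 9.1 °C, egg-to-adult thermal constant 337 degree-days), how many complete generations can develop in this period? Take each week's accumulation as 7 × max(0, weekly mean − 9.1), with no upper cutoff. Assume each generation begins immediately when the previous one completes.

3 generations

Weekly DD (7 × max(0, T̄ − 9.1)): 120.4, 60.2, 63.7, 0.0, 0.0, 58.8, 70.0, 100.1, 55.3, 0.0, 74.9, 105.7, 104.3, 118.3, 113.4, 0.0, 93.1.
Season total = 1138.2 DD.
Complete generations = ⌊1138.2 / 337⌋ = 3.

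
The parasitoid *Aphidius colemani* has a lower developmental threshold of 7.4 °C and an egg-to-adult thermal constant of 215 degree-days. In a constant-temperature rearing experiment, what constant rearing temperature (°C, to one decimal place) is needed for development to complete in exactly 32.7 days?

14.0 °C

Required daily accumulation = 215 / 32.7 = 6.575 DD/day.
T = T_base + 6.575 = 7.4 + 6.575 = 13.975 ≈ 14.0 °C.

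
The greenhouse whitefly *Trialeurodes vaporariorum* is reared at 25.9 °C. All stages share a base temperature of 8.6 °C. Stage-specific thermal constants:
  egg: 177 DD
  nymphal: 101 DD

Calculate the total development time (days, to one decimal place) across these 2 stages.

Daily accumulation at 25.9 °C = 25.9 − 8.6 = 17.3 DD/day.
Total K = 177 + 101 = 278 DD.
Total duration = 278 / 17.3 = 16.069 ≈ 16.1 days.

16.1 days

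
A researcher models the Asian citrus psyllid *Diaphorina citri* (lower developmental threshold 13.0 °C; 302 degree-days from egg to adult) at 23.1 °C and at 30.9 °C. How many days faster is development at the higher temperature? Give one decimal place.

At 23.1 °C: 302 / (23.1 − 13.0) = 302 / 10.1 = 29.901 d.
At 30.9 °C: 302 / (30.9 − 13.0) = 302 / 17.9 = 16.872 d.
Difference = |29.901 − 16.872| = 13.029 ≈ 13.0 days.

13.0 days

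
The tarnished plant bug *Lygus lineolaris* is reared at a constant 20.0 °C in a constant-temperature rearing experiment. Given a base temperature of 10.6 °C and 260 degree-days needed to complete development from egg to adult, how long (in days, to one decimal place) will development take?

27.7 days

Daily accumulation = 20.0 − 10.6 = 9.4 DD/day.
Duration = 260 / 9.4 = 27.660 ≈ 27.7 days.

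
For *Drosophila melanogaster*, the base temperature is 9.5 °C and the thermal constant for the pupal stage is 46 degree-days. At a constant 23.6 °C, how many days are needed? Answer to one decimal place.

Daily accumulation = 23.6 − 9.5 = 14.1 DD/day.
Duration = 46 / 14.1 = 3.262 ≈ 3.3 days.

3.3 days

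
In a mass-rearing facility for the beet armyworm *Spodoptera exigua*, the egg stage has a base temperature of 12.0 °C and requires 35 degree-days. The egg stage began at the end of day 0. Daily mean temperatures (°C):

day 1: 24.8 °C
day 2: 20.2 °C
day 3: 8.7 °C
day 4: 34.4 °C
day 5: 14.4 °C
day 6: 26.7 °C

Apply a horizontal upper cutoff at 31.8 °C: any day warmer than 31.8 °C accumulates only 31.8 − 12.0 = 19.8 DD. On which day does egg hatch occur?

Daily DD above 12.0 °C (capped at 19.8): 12.8, 8.2, 0.0, 19.8, 2.4, 14.7.
Cumulative: 12.8, 21.0, 21.0, 40.8, 43.2, 57.9.
The total first reaches 35 DD on day 4.

day 4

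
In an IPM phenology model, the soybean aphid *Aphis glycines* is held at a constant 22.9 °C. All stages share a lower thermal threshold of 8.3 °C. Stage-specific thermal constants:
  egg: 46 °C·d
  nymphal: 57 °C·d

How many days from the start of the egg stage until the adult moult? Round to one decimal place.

7.1 days

Daily accumulation at 22.9 °C = 22.9 − 8.3 = 14.6 DD/day.
Total K = 46 + 57 = 103 DD.
Total duration = 103 / 14.6 = 7.055 ≈ 7.1 days.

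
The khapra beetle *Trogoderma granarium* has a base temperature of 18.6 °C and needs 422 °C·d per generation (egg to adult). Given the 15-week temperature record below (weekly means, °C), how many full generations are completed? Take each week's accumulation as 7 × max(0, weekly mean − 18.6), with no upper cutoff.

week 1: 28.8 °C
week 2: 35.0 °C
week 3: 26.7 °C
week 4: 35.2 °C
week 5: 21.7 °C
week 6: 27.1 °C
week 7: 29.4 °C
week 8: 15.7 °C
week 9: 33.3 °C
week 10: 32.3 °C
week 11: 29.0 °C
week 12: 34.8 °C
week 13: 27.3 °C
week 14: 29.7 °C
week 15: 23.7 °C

Weekly DD (7 × max(0, T̄ − 18.6)): 71.4, 114.8, 56.7, 116.2, 21.7, 59.5, 75.6, 0.0, 102.9, 95.9, 72.8, 113.4, 60.9, 77.7, 35.7.
Season total = 1075.2 DD.
Complete generations = ⌊1075.2 / 422⌋ = 2.

2 generations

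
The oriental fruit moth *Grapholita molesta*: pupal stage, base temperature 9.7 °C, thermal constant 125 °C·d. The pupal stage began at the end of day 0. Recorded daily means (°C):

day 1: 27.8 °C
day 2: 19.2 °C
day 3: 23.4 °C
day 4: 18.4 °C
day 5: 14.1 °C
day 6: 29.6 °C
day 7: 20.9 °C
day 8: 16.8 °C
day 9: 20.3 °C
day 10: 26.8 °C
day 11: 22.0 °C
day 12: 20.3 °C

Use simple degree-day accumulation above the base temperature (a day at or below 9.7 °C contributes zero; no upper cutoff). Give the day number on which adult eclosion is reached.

day 11

Daily DD above 9.7 °C: 18.1, 9.5, 13.7, 8.7, 4.4, 19.9, 11.2, 7.1, 10.6, 17.1, 12.3, 10.6.
Cumulative: 18.1, 27.6, 41.3, 50.0, 54.4, 74.3, 85.5, 92.6, 103.2, 120.3, 132.6, 143.2.
The total first reaches 125 DD on day 11.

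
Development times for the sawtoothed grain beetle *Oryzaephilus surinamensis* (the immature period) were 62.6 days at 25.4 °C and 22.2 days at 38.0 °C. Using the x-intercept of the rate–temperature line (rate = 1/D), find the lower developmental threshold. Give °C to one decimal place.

18.5 °C

Equal thermal constants: D₁(T₁ − T_b) = D₂(T₂ − T_b).
62.6·(25.4 − T_b) = 22.2·(38.0 − T_b)
T_b = (62.6·25.4 − 22.2·38.0) / (62.6 − 22.2) = 746.44 / 40.4 = 18.476 °C ≈ 18.5 °C.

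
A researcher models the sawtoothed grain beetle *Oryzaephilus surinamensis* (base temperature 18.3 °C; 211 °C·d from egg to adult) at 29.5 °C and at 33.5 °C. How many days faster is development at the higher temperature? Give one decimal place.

5.0 days

At 29.5 °C: 211 / (29.5 − 18.3) = 211 / 11.2 = 18.839 d.
At 33.5 °C: 211 / (33.5 − 18.3) = 211 / 15.2 = 13.882 d.
Difference = |18.839 − 13.882| = 4.958 ≈ 5.0 days.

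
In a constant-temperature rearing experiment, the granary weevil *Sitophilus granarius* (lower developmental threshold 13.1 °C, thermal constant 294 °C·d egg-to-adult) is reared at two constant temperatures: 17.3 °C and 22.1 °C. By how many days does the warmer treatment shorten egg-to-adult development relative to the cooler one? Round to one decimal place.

At 17.3 °C: 294 / (17.3 − 13.1) = 294 / 4.2 = 70.000 d.
At 22.1 °C: 294 / (22.1 − 13.1) = 294 / 9.0 = 32.667 d.
Difference = |70.000 − 32.667| = 37.333 ≈ 37.3 days.

37.3 days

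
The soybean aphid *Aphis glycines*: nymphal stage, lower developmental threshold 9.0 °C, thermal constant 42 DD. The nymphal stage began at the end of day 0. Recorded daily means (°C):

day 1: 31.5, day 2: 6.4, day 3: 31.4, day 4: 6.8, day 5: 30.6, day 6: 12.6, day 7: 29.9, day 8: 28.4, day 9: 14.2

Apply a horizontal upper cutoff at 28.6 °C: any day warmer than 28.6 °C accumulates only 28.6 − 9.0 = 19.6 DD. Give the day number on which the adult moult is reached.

day 5

Daily DD above 9.0 °C (capped at 19.6): 19.6, 0.0, 19.6, 0.0, 19.6, 3.6, 19.6, 19.4, 5.2.
Cumulative: 19.6, 19.6, 39.2, 39.2, 58.8, 62.4, 82.0, 101.4, 106.6.
The total first reaches 42 DD on day 5.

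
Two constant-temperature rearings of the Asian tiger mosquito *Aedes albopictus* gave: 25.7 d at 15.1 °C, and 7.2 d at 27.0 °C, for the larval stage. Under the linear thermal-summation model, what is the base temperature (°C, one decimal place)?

10.5 °C

Under the model K = D·(T − T_b), so D₁·(T₁ − T_b) = D₂·(T₂ − T_b).
25.7·(15.1 − T_b) = 7.2·(27.0 − T_b)
T_b = (25.7·15.1 − 7.2·27.0) / (25.7 − 7.2) = 193.67 / 18.5 = 10.469 °C ≈ 10.5 °C.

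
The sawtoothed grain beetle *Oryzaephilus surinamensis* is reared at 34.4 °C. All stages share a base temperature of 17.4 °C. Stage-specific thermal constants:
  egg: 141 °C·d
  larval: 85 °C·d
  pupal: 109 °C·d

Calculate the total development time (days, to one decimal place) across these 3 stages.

Daily accumulation at 34.4 °C = 34.4 − 17.4 = 17.0 DD/day.
Total K = 141 + 85 + 109 = 335 DD.
Total duration = 335 / 17.0 = 19.706 ≈ 19.7 days.

19.7 days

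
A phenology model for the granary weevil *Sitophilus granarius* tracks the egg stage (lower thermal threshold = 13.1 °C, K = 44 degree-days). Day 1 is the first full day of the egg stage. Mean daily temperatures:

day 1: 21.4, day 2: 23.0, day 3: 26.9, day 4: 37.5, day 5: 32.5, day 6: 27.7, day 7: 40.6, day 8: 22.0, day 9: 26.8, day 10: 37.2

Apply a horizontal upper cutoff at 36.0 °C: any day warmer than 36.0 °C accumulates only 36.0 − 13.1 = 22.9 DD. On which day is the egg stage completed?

Daily DD above 13.1 °C (capped at 22.9): 8.3, 9.9, 13.8, 22.9, 19.4, 14.6, 22.9, 8.9, 13.7, 22.9.
Cumulative: 8.3, 18.2, 32.0, 54.9, 74.3, 88.9, 111.8, 120.7, 134.4, 157.3.
The total first reaches 44 DD on day 4.

day 4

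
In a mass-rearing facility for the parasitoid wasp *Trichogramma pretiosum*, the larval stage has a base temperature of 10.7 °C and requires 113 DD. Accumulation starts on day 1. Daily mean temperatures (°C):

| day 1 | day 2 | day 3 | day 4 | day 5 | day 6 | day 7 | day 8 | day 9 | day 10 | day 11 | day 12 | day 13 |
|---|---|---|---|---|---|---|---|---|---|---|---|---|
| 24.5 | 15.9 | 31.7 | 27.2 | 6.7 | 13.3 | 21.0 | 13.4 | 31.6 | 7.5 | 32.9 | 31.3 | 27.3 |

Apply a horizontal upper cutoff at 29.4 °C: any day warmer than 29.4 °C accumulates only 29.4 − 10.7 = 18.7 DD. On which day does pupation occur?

day 12

Daily DD above 10.7 °C (capped at 18.7): 13.8, 5.2, 18.7, 16.5, 0.0, 2.6, 10.3, 2.7, 18.7, 0.0, 18.7, 18.7, 16.6.
Cumulative: 13.8, 19.0, 37.7, 54.2, 54.2, 56.8, 67.1, 69.8, 88.5, 88.5, 107.2, 125.9, 142.5.
The total first reaches 113 DD on day 12.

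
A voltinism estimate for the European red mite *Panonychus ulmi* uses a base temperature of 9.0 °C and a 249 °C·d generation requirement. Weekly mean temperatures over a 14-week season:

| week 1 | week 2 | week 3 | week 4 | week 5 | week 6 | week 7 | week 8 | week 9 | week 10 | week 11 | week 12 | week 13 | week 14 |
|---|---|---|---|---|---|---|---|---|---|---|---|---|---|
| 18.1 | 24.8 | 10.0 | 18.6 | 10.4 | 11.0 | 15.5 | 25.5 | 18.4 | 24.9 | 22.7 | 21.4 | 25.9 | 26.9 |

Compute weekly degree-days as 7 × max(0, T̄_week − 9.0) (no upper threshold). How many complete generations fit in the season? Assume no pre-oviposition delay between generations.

4 generations

Weekly DD (7 × max(0, T̄ − 9.0)): 63.7, 110.6, 7.0, 67.2, 9.8, 14.0, 45.5, 115.5, 65.8, 111.3, 95.9, 86.8, 118.3, 125.3.
Season total = 1036.7 DD.
Complete generations = ⌊1036.7 / 249⌋ = 4.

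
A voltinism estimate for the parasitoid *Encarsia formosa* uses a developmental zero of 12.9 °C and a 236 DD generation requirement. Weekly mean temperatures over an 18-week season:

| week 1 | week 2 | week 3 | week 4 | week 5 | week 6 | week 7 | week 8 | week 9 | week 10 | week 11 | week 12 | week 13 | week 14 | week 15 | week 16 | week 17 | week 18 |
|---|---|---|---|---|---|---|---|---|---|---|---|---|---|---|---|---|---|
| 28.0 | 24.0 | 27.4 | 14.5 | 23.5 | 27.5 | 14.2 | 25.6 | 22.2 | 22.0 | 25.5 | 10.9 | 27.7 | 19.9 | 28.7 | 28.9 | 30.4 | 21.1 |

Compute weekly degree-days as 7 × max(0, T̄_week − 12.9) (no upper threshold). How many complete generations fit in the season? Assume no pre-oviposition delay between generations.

Weekly DD (7 × max(0, T̄ − 12.9)): 105.7, 77.7, 101.5, 11.2, 74.2, 102.2, 9.1, 88.9, 65.1, 63.7, 88.2, 0.0, 103.6, 49.0, 110.6, 112.0, 122.5, 57.4.
Season total = 1342.6 DD.
Complete generations = ⌊1342.6 / 236⌋ = 5.

5 generations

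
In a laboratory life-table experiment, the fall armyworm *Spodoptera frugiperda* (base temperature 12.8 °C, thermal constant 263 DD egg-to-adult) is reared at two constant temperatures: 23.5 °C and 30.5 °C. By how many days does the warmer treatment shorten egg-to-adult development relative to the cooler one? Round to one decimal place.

At 23.5 °C: 263 / (23.5 − 12.8) = 263 / 10.7 = 24.579 d.
At 30.5 °C: 263 / (30.5 − 12.8) = 263 / 17.7 = 14.859 d.
Difference = |24.579 − 14.859| = 9.721 ≈ 9.7 days.

9.7 days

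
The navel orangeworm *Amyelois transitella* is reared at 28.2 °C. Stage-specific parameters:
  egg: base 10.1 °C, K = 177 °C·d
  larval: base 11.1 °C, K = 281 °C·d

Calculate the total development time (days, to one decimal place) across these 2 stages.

26.2 days

egg: 177 / (28.2 − 10.1) = 177 / 18.1 = 9.779 d.
larval: 281 / (28.2 − 11.1) = 281 / 17.1 = 16.433 d.
Sum = 26.212 ≈ 26.2 days.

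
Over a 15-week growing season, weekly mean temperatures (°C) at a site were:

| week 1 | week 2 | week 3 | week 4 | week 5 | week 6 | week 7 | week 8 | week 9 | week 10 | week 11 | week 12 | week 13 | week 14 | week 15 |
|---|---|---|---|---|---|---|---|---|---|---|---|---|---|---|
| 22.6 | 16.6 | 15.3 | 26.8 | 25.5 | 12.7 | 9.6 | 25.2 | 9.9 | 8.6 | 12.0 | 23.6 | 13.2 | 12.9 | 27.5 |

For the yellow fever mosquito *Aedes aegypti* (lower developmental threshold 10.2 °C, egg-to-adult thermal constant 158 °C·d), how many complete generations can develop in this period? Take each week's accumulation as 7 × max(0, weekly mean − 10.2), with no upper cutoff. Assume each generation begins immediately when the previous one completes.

Weekly DD (7 × max(0, T̄ − 10.2)): 86.8, 44.8, 35.7, 116.2, 107.1, 17.5, 0.0, 105.0, 0.0, 0.0, 12.6, 93.8, 21.0, 18.9, 121.1.
Season total = 780.5 DD.
Complete generations = ⌊780.5 / 158⌋ = 4.

4 generations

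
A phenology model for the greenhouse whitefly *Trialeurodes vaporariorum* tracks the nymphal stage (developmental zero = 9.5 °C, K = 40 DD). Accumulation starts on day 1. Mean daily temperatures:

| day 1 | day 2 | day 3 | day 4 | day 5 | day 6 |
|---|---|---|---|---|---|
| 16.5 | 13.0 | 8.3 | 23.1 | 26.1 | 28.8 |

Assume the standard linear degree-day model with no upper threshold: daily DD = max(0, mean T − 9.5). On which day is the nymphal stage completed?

Daily DD above 9.5 °C: 7.0, 3.5, 0.0, 13.6, 16.6, 19.3.
Cumulative: 7.0, 10.5, 10.5, 24.1, 40.7, 60.0.
The total first reaches 40 DD on day 5.

day 5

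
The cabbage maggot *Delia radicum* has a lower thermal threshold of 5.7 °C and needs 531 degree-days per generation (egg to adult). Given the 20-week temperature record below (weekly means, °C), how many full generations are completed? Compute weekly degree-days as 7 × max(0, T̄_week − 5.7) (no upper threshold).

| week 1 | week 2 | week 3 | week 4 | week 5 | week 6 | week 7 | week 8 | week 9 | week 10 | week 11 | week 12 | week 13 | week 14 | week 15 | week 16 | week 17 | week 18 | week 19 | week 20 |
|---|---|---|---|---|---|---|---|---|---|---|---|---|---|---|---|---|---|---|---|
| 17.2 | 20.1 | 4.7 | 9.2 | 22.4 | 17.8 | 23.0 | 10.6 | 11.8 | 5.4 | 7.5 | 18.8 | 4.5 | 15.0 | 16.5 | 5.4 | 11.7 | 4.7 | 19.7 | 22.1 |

2 generations

Weekly DD (7 × max(0, T̄ − 5.7)): 80.5, 100.8, 0.0, 24.5, 116.9, 84.7, 121.1, 34.3, 42.7, 0.0, 12.6, 91.7, 0.0, 65.1, 75.6, 0.0, 42.0, 0.0, 98.0, 114.8.
Season total = 1105.3 DD.
Complete generations = ⌊1105.3 / 531⌋ = 2.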